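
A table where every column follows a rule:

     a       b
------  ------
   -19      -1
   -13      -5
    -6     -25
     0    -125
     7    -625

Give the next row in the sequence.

Column a: alternating steps +6, +7, +6, +7, …, so -19, -13, -6, 0, 7 → 13.
Column b — ×5 each step: -1, -5, -25, -125, -625 → -3125.
Putting it together: 13  -3125.

13  -3125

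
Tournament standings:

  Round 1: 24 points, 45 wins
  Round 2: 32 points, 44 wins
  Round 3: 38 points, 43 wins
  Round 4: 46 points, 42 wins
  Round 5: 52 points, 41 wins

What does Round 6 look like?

Points: alternating steps +8, +6, +8, +6, …; 24, 32, 38, 46, 52 → 60.
For the wins, −1 each step: 45, 44, 43, 42, 41 → 40.
Putting it together: 60 points, 40 wins.

60 points, 40 wins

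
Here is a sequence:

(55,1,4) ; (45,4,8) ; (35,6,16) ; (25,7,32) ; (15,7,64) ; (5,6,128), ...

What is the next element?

First part: −10 each step; 55, 45, 35, 25, 15, 5 → -5.
Second part goes 1, 4, 6, 7, 7, 6 → 4 (differences are 3, 2, 1, … (decreasing by 1 each time)).
For the third part, ×2 each step: 4, 8, 16, 32, 64, 128 → 256.
Putting it together: (-5,4,256).

(-5,4,256)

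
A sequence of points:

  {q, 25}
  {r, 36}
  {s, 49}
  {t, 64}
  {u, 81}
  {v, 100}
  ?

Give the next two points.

For the letter, letters move forward 1 place in the alphabet: q, r, s, t, u, v → w → x.
Second coordinate: perfect squares: 5², 6², 7², …; 25, 36, 49, 64, 81, 100 → 121 → 144.
Putting the parts together: {w, 121} and then {x, 144}.

{w, 121}, {x, 144}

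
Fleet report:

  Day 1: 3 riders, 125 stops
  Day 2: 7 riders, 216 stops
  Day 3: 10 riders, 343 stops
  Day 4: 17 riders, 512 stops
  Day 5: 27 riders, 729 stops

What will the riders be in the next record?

44

Riders: each term is the sum of the two before it, so 3, 7, 10, 17, 27 → 44.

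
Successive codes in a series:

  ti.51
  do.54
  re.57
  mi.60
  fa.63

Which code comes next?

sol.66

Note goes ti, do, re, mi, fa → sol (runs through the solfège scale do→ti).
For the second component, +3 each step: 51, 54, 57, 60, 63 → 66.
Putting it together: sol.66.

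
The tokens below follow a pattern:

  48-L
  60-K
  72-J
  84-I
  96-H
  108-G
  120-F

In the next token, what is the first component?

132

First component goes 48, 60, 72, 84, 96, 108, 120 → 132 (+12 each step).
Letter goes L, K, J, I, H, G, F → E (letters move back 1 place in the alphabet).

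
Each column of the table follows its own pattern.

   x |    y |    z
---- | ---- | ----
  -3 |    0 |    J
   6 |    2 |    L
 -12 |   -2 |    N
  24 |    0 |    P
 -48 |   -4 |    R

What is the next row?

96  -2  T

Column x: ×(-2) each step, so -3, 6, -12, 24, -48 → 96.
For the column y, alternating steps +2, −4, +2, −4, …: 0, 2, -2, 0, -4 → -2.
Column z goes J, L, N, P, R → T (letters move forward 2 places in the alphabet).
Putting it together: 96  -2  T.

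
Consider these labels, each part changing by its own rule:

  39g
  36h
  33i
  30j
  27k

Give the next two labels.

First component: 39, 36, 33, 30, 27 → 24 → 21 (−3 each step).
Letter — letters move forward 1 place in the alphabet: g, h, i, j, k → l → m.
Putting the parts together: 24l and then 21m.

24l, 21m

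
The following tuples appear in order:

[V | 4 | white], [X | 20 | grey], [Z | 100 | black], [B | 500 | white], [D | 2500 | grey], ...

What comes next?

Letter: letters move forward 2 places in the alphabet, wrapping Z→A, so V, X, Z, B, D → F.
Second value: ×5 each step; 4, 20, 100, 500, 2500 → 12500.
Shade: repeats white → grey → black, so white, grey, black, white, grey → black.
So the next tuple is [F | 12500 | black].

[F | 12500 | black]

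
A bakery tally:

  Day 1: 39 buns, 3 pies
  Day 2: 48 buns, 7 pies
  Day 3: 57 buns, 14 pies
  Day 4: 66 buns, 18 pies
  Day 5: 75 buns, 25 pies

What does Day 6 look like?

84 buns, 29 pies

Buns: +9 each step; 39, 48, 57, 66, 75 → 84.
Pies: alternating steps +4, +7, +4, +7, …; 3, 7, 14, 18, 25 → 29.
So the next row is 84 buns, 29 pies.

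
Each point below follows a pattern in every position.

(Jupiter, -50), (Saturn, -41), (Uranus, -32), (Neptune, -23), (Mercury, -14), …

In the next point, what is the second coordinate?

-5

Second coordinate: +9 each step; -50, -41, -32, -23, -14 → -5.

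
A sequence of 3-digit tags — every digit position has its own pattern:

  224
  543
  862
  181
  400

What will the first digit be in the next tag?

7

First digit: 2, 5, 8, 1, 4 → 7 (+3 each step, mod 10).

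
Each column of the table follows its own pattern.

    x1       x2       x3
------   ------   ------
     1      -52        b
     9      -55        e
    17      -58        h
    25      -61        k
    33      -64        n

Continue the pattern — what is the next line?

41  -67  q

Column x1: +8 each step, so 1, 9, 17, 25, 33 → 41.
Column x2: −3 each step, so -52, -55, -58, -61, -64 → -67.
Column x3: b, e, h, k, n → q (letters move forward 3 places in the alphabet).
Putting it together: 41  -67  q.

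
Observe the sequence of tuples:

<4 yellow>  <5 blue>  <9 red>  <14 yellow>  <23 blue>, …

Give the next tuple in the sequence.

<37 red>

First part: each term is the sum of the two before it; 4, 5, 9, 14, 23 → 37.
Colour: repeats yellow → blue → red; yellow, blue, red, yellow, blue → red.
Combining the parts gives <37 red>.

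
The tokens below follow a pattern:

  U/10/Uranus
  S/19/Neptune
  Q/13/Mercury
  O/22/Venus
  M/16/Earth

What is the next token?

K/25/Mars

Letter: letters move back 2 places in the alphabet; U, S, Q, O, M → K.
For the second component, alternating steps +9, −6, +9, −6, …: 10, 19, 13, 22, 16 → 25.
Planet: Uranus, Neptune, Mercury, Venus, Earth → Mars (runs through the planets Mercury→Neptune).
Putting it together: K/25/Mars.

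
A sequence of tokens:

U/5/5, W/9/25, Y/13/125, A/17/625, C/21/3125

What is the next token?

Letter goes U, W, Y, A, C → E (letters move forward 2 places in the alphabet, wrapping Z→A).
Second component: +4 each step; 5, 9, 13, 17, 21 → 25.
For the third component, ×5 each step: 5, 25, 125, 625, 3125 → 15625.
Combining the parts gives E/25/15625.

E/25/15625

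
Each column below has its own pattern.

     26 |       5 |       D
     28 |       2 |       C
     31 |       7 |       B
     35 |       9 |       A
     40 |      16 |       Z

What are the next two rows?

46  25  Y; 53  41  X

First component goes 26, 28, 31, 35, 40 → 46 → 53 (differences are 2, 3, 4, … (increasing by 1 each time)).
Second component — each term is the sum of the two before it: 5, 2, 7, 9, 16 → 25 → 41.
Letter goes D, C, B, A, Z → Y → X (letters move back 1 place in the alphabet, wrapping A→Z).
So the next two rows are 46  25  Y and 53  41  X.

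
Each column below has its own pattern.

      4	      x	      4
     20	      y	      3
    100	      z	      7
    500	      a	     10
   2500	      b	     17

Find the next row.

For the first component, ×5 each step: 4, 20, 100, 500, 2500 → 12500.
Letter: letters move forward 1 place in the alphabet, wrapping Z→A; x, y, z, a, b → c.
Third component: 4, 3, 7, 10, 17 → 27 (each term is the sum of the two before it).
Combining the parts gives 12500  c  27.

12500  c  27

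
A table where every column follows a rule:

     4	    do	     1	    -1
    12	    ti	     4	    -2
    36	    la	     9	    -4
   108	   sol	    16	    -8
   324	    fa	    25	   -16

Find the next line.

972  mi  36  -32

First component: ×3 each step; 4, 12, 36, 108, 324 → 972.
Note: runs backward through the solfège scale do→ti, so do, ti, la, sol, fa → mi.
Third component: perfect squares: 1², 2², 3², …; 1, 4, 9, 16, 25 → 36.
Fourth component — ×2 each step: -1, -2, -4, -8, -16 → -32.
Putting it together: 972  mi  36  -32.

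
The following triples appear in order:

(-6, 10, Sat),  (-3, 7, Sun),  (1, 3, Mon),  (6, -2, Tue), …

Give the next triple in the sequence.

(12, -8, Wed)

First coordinate: -6, -3, 1, 6 → 12 (differences are 3, 4, 5, … (increasing by 1 each time)).
Second coordinate goes 10, 7, 3, -2 → -8 (together with the first coordinate always sums to 4).
Day: runs through the weekdays Mon→Sun, so Sat, Sun, Mon, Tue → Wed.
Combining the parts gives (12, -8, Wed).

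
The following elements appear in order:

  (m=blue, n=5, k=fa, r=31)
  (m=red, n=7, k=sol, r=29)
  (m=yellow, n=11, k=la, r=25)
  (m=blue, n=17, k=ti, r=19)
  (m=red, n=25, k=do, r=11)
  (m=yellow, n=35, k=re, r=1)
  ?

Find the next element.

(m=blue, n=47, k=mi, r=-11)

M: blue, red, yellow, blue, red, yellow → blue (repeats blue → red → yellow).
N: differences are 2, 4, 6, … (increasing by 2 each time), so 5, 7, 11, 17, 25, 35 → 47.
For the k, runs through the solfège scale do→ti: fa, sol, la, ti, do, re → mi.
R goes 31, 29, 25, 19, 11, 1 → -11 (together with the n always sums to 36).
So the next element is (m=blue, n=47, k=mi, r=-11).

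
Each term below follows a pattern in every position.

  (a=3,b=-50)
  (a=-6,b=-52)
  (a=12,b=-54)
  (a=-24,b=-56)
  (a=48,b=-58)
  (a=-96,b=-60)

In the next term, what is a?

A: 3, -6, 12, -24, 48, -96 → 192 (×(-2) each step).
B — −2 each step: -50, -52, -54, -56, -58, -60 → -62.

192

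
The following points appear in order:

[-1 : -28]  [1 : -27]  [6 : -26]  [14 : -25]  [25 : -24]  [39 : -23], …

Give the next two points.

First slot goes -1, 1, 6, 14, 25, 39 → 56 → 76 (differences are 2, 5, 8, … (increasing by 3 each time)).
Second slot — +1 each step: -28, -27, -26, -25, -24, -23 → -22 → -21.
So the next two points are [56 : -22] and [76 : -21].

[56 : -22], [76 : -21]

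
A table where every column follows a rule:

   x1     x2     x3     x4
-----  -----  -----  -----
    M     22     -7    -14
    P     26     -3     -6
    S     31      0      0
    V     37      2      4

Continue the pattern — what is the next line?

For the column x1, letters move forward 3 places in the alphabet: M, P, S, V → Y.
Column x2 — differences are 4, 5, 6, … (increasing by 1 each time): 22, 26, 31, 37 → 44.
Column x3 goes -7, -3, 0, 2 → 3 (differences are 4, 3, 2, … (decreasing by 1 each time)).
Column x4: always 2 × the column x3, so -14, -6, 0, 4 → 6.
So the next line is Y  44  3  6.

Y  44  3  6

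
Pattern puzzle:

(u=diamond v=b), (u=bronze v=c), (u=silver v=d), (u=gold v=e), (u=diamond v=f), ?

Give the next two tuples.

U: diamond, bronze, silver, gold, diamond → bronze → silver (repeats diamond → bronze → silver → gold).
V: letters move forward 1 place in the alphabet, so b, c, d, e, f → g → h.
So the next two tuples are (u=bronze v=g) and (u=silver v=h).

(u=bronze v=g), (u=silver v=h)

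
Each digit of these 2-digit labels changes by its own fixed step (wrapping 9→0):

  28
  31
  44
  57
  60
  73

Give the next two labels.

First digit: +1 each step, mod 10; 2, 3, 4, 5, 6, 7 → 8 → 9.
Second digit goes 8, 1, 4, 7, 0, 3 → 6 → 9 (+3 each step, mod 10).
So the next two labels are 86 and 99.

86, 99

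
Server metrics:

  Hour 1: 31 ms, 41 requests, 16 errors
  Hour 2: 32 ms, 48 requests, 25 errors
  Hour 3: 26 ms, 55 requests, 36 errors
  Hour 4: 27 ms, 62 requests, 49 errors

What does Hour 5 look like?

Ms goes 31, 32, 26, 27 → 21 (alternating steps +1, −6, +1, −6, …).
For the requests, +7 each step: 41, 48, 55, 62 → 69.
For the errors, perfect squares: 4², 5², 6², …: 16, 25, 36, 49 → 64.
Putting it together: 21 ms, 69 requests, 64 errors.

21 ms, 69 requests, 64 errors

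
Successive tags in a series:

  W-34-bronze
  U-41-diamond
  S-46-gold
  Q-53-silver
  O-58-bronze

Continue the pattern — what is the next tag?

M-65-diamond

Letter: letters move back 2 places in the alphabet, so W, U, S, Q, O → M.
Second component — alternating steps +7, +5, +7, +5, …: 34, 41, 46, 53, 58 → 65.
Rank: bronze, diamond, gold, silver, bronze → diamond (repeats bronze → diamond → gold → silver).
Putting it together: M-65-diamond.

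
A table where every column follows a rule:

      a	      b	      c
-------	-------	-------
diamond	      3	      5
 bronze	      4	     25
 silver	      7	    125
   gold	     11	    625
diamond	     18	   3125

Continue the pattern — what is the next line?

Column a: repeats diamond → bronze → silver → gold; diamond, bronze, silver, gold, diamond → bronze.
For the column b, each term is the sum of the two before it: 3, 4, 7, 11, 18 → 29.
For the column c, ×5 each step: 5, 25, 125, 625, 3125 → 15625.
Combining the parts gives bronze  29  15625.

bronze  29  15625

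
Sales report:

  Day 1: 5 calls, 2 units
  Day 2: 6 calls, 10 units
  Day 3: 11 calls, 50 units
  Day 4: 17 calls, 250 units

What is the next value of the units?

1250

Units: 2, 10, 50, 250 → 1250 (×5 each step).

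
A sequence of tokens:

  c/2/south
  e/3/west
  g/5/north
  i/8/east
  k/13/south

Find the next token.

m/21/west

Letter: letters move forward 2 places in the alphabet; c, e, g, i, k → m.
For the second component, each term is the sum of the two before it: 2, 3, 5, 8, 13 → 21.
Direction goes south, west, north, east, south → west (repeats south → west → north → east).
So the next token is m/21/west.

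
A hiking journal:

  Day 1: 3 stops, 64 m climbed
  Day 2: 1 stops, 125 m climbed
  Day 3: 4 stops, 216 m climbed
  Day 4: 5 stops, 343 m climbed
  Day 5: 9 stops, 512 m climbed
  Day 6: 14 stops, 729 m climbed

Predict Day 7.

23 stops, 1000 m climbed

For the stops, each term is the sum of the two before it: 3, 1, 4, 5, 9, 14 → 23.
M climbed — perfect cubes: 4³, 5³, 6³, …: 64, 125, 216, 343, 512, 729 → 1000.
So the next line is 23 stops, 1000 m climbed.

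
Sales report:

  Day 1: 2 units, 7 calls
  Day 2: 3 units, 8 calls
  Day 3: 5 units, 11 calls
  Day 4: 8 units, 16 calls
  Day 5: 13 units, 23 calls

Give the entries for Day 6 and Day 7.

Units: each term is the sum of the two before it, so 2, 3, 5, 8, 13 → 21 → 34.
Calls: 7, 8, 11, 16, 23 → 32 → 43 (differences are 1, 3, 5, … (increasing by 2 each time)).
Putting the parts together: 21 units, 32 calls and then 34 units, 43 calls.

21 units, 32 calls; 34 units, 43 calls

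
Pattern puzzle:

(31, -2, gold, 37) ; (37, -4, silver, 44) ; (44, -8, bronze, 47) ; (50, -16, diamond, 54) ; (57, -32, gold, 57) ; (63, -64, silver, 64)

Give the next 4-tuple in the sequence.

First coordinate goes 31, 37, 44, 50, 57, 63 → 70 (alternating steps +6, +7, +6, +7, …).
Second coordinate goes -2, -4, -8, -16, -32, -64 → -128 (×2 each step).
For the rank, repeats gold → silver → bronze → diamond: gold, silver, bronze, diamond, gold, silver → bronze.
Fourth coordinate: 37, 44, 47, 54, 57, 64 → 67 (alternating steps +7, +3, +7, +3, …).
So the next 4-tuple is (70, -128, bronze, 67).

(70, -128, bronze, 67)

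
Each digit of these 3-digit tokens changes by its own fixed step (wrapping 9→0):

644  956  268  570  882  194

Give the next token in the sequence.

406

First digit: +3 each step, mod 10, so 6, 9, 2, 5, 8, 1 → 4.
Second digit — +1 each step, mod 10: 4, 5, 6, 7, 8, 9 → 0.
Third digit: 4, 6, 8, 0, 2, 4 → 6 (+2 each step, mod 10).
Combining the parts gives 406.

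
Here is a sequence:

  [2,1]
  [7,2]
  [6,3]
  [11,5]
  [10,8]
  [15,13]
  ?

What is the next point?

First entry: alternating steps +5, −1, +5, −1, …; 2, 7, 6, 11, 10, 15 → 14.
Second entry: each term is the sum of the two before it, so 1, 2, 3, 5, 8, 13 → 21.
So the next point is [14,21].

[14,21]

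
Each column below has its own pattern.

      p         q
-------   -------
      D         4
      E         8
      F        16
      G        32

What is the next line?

Column p goes D, E, F, G → H (letters move forward 1 place in the alphabet).
Column q — ×2 each step: 4, 8, 16, 32 → 64.
Putting it together: H  64.

H  64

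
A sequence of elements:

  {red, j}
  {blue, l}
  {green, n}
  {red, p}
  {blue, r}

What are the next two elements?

{green, t}, {red, v}

Colour: repeats red → blue → green; red, blue, green, red, blue → green → red.
Letter — letters move forward 2 places in the alphabet: j, l, n, p, r → t → v.
Putting the parts together: {green, t} and then {red, v}.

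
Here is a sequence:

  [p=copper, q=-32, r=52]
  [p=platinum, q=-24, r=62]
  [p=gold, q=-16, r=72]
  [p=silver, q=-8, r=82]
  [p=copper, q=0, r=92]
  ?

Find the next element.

[p=platinum, q=8, r=102]

P goes copper, platinum, gold, silver, copper → platinum (repeats copper → platinum → gold → silver).
Q: -32, -24, -16, -8, 0 → 8 (+8 each step).
R: 52, 62, 72, 82, 92 → 102 (+10 each step).
So the next element is [p=platinum, q=8, r=102].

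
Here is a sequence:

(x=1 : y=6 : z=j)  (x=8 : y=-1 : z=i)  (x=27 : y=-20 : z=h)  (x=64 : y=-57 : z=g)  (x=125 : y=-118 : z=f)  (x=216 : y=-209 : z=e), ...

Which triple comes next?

(x=343 : y=-336 : z=d)

X — perfect cubes: 1³, 2³, 3³, …: 1, 8, 27, 64, 125, 216 → 343.
Y goes 6, -1, -20, -57, -118, -209 → -336 (together with the x always sums to 7).
Z: j, i, h, g, f, e → d (letters move back 1 place in the alphabet).
Combining the parts gives (x=343 : y=-336 : z=d).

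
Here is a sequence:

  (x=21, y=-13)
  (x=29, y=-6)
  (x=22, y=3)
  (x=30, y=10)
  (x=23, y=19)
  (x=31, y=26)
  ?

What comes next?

(x=24, y=35)

X — alternating steps +8, −7, +8, −7, …: 21, 29, 22, 30, 23, 31 → 24.
Y: alternating steps +7, +9, +7, +9, …; -13, -6, 3, 10, 19, 26 → 35.
Combining the parts gives (x=24, y=35).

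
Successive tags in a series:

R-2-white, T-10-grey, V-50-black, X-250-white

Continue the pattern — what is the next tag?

Z-1250-grey

Letter — letters move forward 2 places in the alphabet: R, T, V, X → Z.
Second component: ×5 each step, so 2, 10, 50, 250 → 1250.
Shade: repeats white → grey → black; white, grey, black, white → grey.
Putting it together: Z-1250-grey.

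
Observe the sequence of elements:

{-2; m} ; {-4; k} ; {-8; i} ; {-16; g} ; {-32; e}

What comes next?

{-64; c}

First part: -2, -4, -8, -16, -32 → -64 (×2 each step).
Letter goes m, k, i, g, e → c (letters move back 2 places in the alphabet).
Putting it together: {-64; c}.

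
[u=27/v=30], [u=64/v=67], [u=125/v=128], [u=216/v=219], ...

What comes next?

[u=343/v=346]

For the u, perfect cubes: 3³, 4³, 5³, …: 27, 64, 125, 216 → 343.
V: always 3 more than the u, so 30, 67, 128, 219 → 346.
Combining the parts gives [u=343/v=346].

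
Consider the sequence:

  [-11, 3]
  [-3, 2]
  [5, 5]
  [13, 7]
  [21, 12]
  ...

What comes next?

First value — +8 each step: -11, -3, 5, 13, 21 → 29.
Second value: each term is the sum of the two before it, so 3, 2, 5, 7, 12 → 19.
So the next point is [29, 19].

[29, 19]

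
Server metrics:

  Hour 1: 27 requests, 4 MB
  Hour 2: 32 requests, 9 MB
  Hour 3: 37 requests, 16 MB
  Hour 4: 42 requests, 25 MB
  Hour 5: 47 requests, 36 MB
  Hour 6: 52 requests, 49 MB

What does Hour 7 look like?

Requests: +5 each step; 27, 32, 37, 42, 47, 52 → 57.
MB: perfect squares: 2², 3², 4², …; 4, 9, 16, 25, 36, 49 → 64.
Combining the parts gives 57 requests, 64 MB.

57 requests, 64 MB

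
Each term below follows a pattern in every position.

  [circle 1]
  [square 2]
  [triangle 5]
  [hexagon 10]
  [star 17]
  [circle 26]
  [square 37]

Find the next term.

Shape — repeats circle → square → triangle → hexagon → star: circle, square, triangle, hexagon, star, circle, square → triangle.
For the second value, differences are 1, 3, 5, … (increasing by 2 each time): 1, 2, 5, 10, 17, 26, 37 → 50.
Combining the parts gives [triangle 50].

[triangle 50]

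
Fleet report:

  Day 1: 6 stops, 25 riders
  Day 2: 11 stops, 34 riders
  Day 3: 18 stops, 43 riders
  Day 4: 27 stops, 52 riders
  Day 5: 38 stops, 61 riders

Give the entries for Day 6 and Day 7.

51 stops, 70 riders; 66 stops, 79 riders

Stops — differences are 5, 7, 9, … (increasing by 2 each time): 6, 11, 18, 27, 38 → 51 → 66.
Riders: +9 each step, so 25, 34, 43, 52, 61 → 70 → 79.
Putting the parts together: 51 stops, 70 riders and then 66 stops, 79 riders.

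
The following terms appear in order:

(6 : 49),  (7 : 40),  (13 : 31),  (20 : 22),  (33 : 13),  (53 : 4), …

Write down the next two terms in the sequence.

(86 : -5), (139 : -14)

First entry: each term is the sum of the two before it, so 6, 7, 13, 20, 33, 53 → 86 → 139.
Second entry: −9 each step, so 49, 40, 31, 22, 13, 4 → -5 → -14.
So the next two terms are (86 : -5) and (139 : -14).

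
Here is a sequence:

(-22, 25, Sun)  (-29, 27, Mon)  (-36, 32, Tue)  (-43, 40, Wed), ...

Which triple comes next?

(-50, 51, Thu)

First slot: −7 each step, so -22, -29, -36, -43 → -50.
Second slot goes 25, 27, 32, 40 → 51 (differences are 2, 5, 8, … (increasing by 3 each time)).
For the day, runs through the weekdays Mon→Sun: Sun, Mon, Tue, Wed → Thu.
So the next triple is (-50, 51, Thu).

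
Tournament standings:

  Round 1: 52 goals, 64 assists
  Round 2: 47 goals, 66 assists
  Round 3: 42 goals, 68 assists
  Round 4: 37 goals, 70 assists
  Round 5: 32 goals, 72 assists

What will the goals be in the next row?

For the goals, −5 each step: 52, 47, 42, 37, 32 → 27.

27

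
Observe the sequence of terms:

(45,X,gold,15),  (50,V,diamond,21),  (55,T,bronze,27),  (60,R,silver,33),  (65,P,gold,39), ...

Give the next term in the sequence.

(70,N,diamond,45)

First entry — +5 each step: 45, 50, 55, 60, 65 → 70.
Letter: letters move back 2 places in the alphabet, so X, V, T, R, P → N.
Rank: gold, diamond, bronze, silver, gold → diamond (repeats gold → diamond → bronze → silver).
Fourth entry: +6 each step, so 15, 21, 27, 33, 39 → 45.
Putting it together: (70,N,diamond,45).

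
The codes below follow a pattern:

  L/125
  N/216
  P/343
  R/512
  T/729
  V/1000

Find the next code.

Letter: L, N, P, R, T, V → X (letters move forward 2 places in the alphabet).
Second component goes 125, 216, 343, 512, 729, 1000 → 1331 (perfect cubes: 5³, 6³, 7³, …).
Putting it together: X/1331.

X/1331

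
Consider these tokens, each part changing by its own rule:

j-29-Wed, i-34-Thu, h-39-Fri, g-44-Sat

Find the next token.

Letter goes j, i, h, g → f (letters move back 1 place in the alphabet).
Second component: +5 each step; 29, 34, 39, 44 → 49.
Day — runs through the weekdays Mon→Sun: Wed, Thu, Fri, Sat → Sun.
Putting it together: f-49-Sun.

f-49-Sun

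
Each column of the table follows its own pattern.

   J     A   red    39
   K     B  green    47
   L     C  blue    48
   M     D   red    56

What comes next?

N  E  green  57

First letter: J, K, L, M → N (letters move forward 1 place in the alphabet).
Second letter goes A, B, C, D → E (letters move forward 1 place in the alphabet).
Colour: repeats red → green → blue; red, green, blue, red → green.
Fourth component — alternating steps +8, +1, +8, +1, …: 39, 47, 48, 56 → 57.
So the next line is N  E  green  57.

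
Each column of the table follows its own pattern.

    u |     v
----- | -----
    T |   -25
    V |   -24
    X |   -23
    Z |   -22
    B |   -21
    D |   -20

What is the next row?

F  -19

Column u goes T, V, X, Z, B, D → F (letters move forward 2 places in the alphabet, wrapping Z→A).
Column v: -25, -24, -23, -22, -21, -20 → -19 (+1 each step).
So the next row is F  -19.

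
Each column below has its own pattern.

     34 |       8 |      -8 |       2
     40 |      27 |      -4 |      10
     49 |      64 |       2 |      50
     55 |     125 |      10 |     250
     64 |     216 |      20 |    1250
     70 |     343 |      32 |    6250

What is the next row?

79  512  46  31250

First component — alternating steps +6, +9, +6, +9, …: 34, 40, 49, 55, 64, 70 → 79.
Second component: 8, 27, 64, 125, 216, 343 → 512 (perfect cubes: 2³, 3³, 4³, …).
Third component: -8, -4, 2, 10, 20, 32 → 46 (differences are 4, 6, 8, … (increasing by 2 each time)).
For the fourth component, ×5 each step: 2, 10, 50, 250, 1250, 6250 → 31250.
Combining the parts gives 79  512  46  31250.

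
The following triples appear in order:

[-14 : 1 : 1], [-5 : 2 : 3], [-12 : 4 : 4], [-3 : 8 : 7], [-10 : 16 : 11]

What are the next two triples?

[-1 : 32 : 18], [-8 : 64 : 29]

For the first part, alternating steps +9, −7, +9, −7, …: -14, -5, -12, -3, -10 → -1 → -8.
Second part — ×2 each step: 1, 2, 4, 8, 16 → 32 → 64.
Third part — each term is the sum of the two before it: 1, 3, 4, 7, 11 → 18 → 29.
Putting the parts together: [-1 : 32 : 18] and then [-8 : 64 : 29].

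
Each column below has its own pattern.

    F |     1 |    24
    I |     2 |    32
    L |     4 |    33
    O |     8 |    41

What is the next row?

R  16  42

Letter: F, I, L, O → R (letters move forward 3 places in the alphabet).
Second component — ×2 each step: 1, 2, 4, 8 → 16.
Third component: 24, 32, 33, 41 → 42 (alternating steps +8, +1, +8, +1, …).
Putting it together: R  16  42.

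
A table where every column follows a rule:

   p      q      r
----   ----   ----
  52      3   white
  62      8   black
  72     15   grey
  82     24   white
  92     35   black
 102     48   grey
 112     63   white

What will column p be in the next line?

Column p: 52, 62, 72, 82, 92, 102, 112 → 122 (+10 each step).
For the column q, differences are 5, 7, 9, … (increasing by 2 each time): 3, 8, 15, 24, 35, 48, 63 → 80.
Column r goes white, black, grey, white, black, grey, white → black (repeats white → black → grey).

122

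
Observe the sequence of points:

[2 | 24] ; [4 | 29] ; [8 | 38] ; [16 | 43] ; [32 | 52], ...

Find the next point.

[64 | 57]

First value — ×2 each step: 2, 4, 8, 16, 32 → 64.
Second value goes 24, 29, 38, 43, 52 → 57 (alternating steps +5, +9, +5, +9, …).
Putting it together: [64 | 57].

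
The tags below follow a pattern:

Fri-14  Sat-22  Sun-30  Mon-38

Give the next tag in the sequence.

Tue-46

Day: runs through the weekdays Mon→Sun, so Fri, Sat, Sun, Mon → Tue.
Second component: 14, 22, 30, 38 → 46 (+8 each step).
Combining the parts gives Tue-46.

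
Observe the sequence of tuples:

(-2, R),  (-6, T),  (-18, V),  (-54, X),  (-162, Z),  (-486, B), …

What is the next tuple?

First component: ×3 each step; -2, -6, -18, -54, -162, -486 → -1458.
Letter: letters move forward 2 places in the alphabet, wrapping Z→A; R, T, V, X, Z, B → D.
Putting it together: (-1458, D).

(-1458, D)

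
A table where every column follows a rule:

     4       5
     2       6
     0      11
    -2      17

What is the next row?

-4  28

First component: −2 each step, so 4, 2, 0, -2 → -4.
For the second component, each term is the sum of the two before it: 5, 6, 11, 17 → 28.
So the next row is -4  28.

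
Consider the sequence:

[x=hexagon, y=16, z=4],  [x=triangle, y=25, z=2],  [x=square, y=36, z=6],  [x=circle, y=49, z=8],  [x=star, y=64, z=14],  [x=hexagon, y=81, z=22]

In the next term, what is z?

For the z, each term is the sum of the two before it: 4, 2, 6, 8, 14, 22 → 36.

36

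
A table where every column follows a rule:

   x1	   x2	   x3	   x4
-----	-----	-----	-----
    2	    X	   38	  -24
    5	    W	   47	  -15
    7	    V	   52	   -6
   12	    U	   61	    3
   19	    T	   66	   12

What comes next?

31  S  75  21

Column x1 goes 2, 5, 7, 12, 19 → 31 (each term is the sum of the two before it).
Column x2: letters move back 1 place in the alphabet, so X, W, V, U, T → S.
Column x3: 38, 47, 52, 61, 66 → 75 (alternating steps +9, +5, +9, +5, …).
Column x4: -24, -15, -6, 3, 12 → 21 (+9 each step).
So the next row is 31  S  75  21.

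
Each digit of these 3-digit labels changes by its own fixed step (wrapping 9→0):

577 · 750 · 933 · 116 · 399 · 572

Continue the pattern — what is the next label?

755

First digit — +2 each step, mod 10: 5, 7, 9, 1, 3, 5 → 7.
Second digit: 7, 5, 3, 1, 9, 7 → 5 (−2 each step, mod 10).
Third digit: +3 each step, mod 10, so 7, 0, 3, 6, 9, 2 → 5.
So the next label is 755.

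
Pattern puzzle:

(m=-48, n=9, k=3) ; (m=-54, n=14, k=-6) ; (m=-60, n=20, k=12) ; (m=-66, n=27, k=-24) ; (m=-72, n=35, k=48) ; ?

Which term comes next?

(m=-78, n=44, k=-96)

M: −6 each step, so -48, -54, -60, -66, -72 → -78.
N goes 9, 14, 20, 27, 35 → 44 (differences are 5, 6, 7, … (increasing by 1 each time)).
K: ×(-2) each step, so 3, -6, 12, -24, 48 → -96.
Combining the parts gives (m=-78, n=44, k=-96).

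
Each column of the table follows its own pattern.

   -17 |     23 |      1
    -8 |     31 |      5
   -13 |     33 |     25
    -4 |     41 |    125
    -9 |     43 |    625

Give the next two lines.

First component: -17, -8, -13, -4, -9 → 0 → -5 (alternating steps +9, −5, +9, −5, …).
Second component: 23, 31, 33, 41, 43 → 51 → 53 (alternating steps +8, +2, +8, +2, …).
Third component: ×5 each step, so 1, 5, 25, 125, 625 → 3125 → 15625.
Putting the parts together: 0  51  3125 and then -5  53  15625.

0  51  3125; -5  53  15625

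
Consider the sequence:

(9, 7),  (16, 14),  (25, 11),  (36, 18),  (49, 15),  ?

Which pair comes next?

(64, 22)

First part: perfect squares: 3², 4², 5², …, so 9, 16, 25, 36, 49 → 64.
Second part — alternating steps +7, −3, +7, −3, …: 7, 14, 11, 18, 15 → 22.
So the next pair is (64, 22).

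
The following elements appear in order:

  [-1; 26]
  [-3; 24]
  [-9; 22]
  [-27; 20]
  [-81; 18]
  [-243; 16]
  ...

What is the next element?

For the first slot, ×3 each step: -1, -3, -9, -27, -81, -243 → -729.
For the second slot, −2 each step: 26, 24, 22, 20, 18, 16 → 14.
So the next element is [-729; 14].

[-729; 14]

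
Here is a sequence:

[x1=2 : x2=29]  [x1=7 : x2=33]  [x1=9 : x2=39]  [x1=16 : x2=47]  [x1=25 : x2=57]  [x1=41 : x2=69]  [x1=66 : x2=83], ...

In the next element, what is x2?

99

X2: 29, 33, 39, 47, 57, 69, 83 → 99 (differences are 4, 6, 8, … (increasing by 2 each time)).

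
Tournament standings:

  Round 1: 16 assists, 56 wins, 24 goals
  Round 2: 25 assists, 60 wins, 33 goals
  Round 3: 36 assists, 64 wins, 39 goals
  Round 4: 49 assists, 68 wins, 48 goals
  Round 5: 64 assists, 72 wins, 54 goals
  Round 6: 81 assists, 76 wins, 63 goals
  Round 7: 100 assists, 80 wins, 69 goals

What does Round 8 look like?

121 assists, 84 wins, 78 goals

Assists: perfect squares: 4², 5², 6², …, so 16, 25, 36, 49, 64, 81, 100 → 121.
Wins goes 56, 60, 64, 68, 72, 76, 80 → 84 (+4 each step).
Goals goes 24, 33, 39, 48, 54, 63, 69 → 78 (alternating steps +9, +6, +9, +6, …).
So the next record is 121 assists, 84 wins, 78 goals.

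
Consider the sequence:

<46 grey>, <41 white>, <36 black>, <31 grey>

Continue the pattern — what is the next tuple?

First slot goes 46, 41, 36, 31 → 26 (−5 each step).
Shade: grey, white, black, grey → white (repeats grey → white → black).
So the next tuple is <26 white>.

<26 white>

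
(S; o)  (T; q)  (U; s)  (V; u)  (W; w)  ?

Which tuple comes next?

(X; y)

First letter: S, T, U, V, W → X (letters move forward 1 place in the alphabet).
Second letter: letters move forward 2 places in the alphabet; o, q, s, u, w → y.
Combining the parts gives (X; y).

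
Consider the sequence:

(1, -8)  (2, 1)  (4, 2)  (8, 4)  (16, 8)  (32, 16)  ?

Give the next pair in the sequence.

(64, 32)

First value: 1, 2, 4, 8, 16, 32 → 64 (×2 each step).
Second value — always the previous value of the first value: -8, 1, 2, 4, 8, 16 → 32.
Putting it together: (64, 32).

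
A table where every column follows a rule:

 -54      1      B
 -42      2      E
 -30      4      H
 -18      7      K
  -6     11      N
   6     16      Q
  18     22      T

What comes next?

First component: +12 each step; -54, -42, -30, -18, -6, 6, 18 → 30.
For the second component, differences are 1, 2, 3, … (increasing by 1 each time): 1, 2, 4, 7, 11, 16, 22 → 29.
Letter: B, E, H, K, N, Q, T → W (letters move forward 3 places in the alphabet).
So the next row is 30  29  W.

30  29  W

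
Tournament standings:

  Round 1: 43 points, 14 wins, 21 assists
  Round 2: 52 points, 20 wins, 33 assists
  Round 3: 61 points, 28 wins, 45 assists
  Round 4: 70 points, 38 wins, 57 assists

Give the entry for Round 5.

79 points, 50 wins, 69 assists

Points goes 43, 52, 61, 70 → 79 (+9 each step).
Wins: differences are 6, 8, 10, … (increasing by 2 each time), so 14, 20, 28, 38 → 50.
Assists: +12 each step, so 21, 33, 45, 57 → 69.
Putting it together: 79 points, 50 wins, 69 assists.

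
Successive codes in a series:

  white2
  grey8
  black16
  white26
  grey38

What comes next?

Shade: repeats white → grey → black, so white, grey, black, white, grey → black.
Second component — differences are 6, 8, 10, … (increasing by 2 each time): 2, 8, 16, 26, 38 → 52.
Putting it together: black52.

black52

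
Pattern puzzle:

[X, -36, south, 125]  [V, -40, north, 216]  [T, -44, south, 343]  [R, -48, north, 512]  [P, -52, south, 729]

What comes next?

Letter: letters move back 2 places in the alphabet, so X, V, T, R, P → N.
For the second part, −4 each step: -36, -40, -44, -48, -52 → -56.
Direction: alternates south ↔ north, so south, north, south, north, south → north.
Fourth part: perfect cubes: 5³, 6³, 7³, …, so 125, 216, 343, 512, 729 → 1000.
So the next tuple is [N, -56, north, 1000].

[N, -56, north, 1000]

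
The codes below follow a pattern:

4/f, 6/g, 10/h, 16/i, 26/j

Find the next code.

First component: each term is the sum of the two before it; 4, 6, 10, 16, 26 → 42.
Letter: letters move forward 1 place in the alphabet; f, g, h, i, j → k.
Putting it together: 42/k.

42/k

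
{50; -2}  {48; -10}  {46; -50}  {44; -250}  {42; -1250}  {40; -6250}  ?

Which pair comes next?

First entry: −2 each step, so 50, 48, 46, 44, 42, 40 → 38.
Second entry: ×5 each step; -2, -10, -50, -250, -1250, -6250 → -31250.
So the next pair is {38; -31250}.

{38; -31250}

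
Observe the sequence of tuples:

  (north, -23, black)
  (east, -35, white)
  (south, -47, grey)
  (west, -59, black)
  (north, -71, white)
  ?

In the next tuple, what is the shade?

Shade: repeats black → white → grey, so black, white, grey, black, white → grey.

grey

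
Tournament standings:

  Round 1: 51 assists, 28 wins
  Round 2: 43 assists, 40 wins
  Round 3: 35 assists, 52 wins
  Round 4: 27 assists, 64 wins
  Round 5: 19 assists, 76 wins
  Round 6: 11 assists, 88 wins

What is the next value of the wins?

Assists: −8 each step; 51, 43, 35, 27, 19, 11 → 3.
Wins goes 28, 40, 52, 64, 76, 88 → 100 (+12 each step).

100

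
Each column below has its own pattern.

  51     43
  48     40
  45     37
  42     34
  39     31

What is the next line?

First component: −3 each step; 51, 48, 45, 42, 39 → 36.
Second component: always 8 less than the first component; 43, 40, 37, 34, 31 → 28.
Putting it together: 36  28.

36  28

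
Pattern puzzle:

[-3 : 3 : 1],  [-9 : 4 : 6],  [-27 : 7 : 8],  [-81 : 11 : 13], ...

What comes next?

First coordinate — ×3 each step: -3, -9, -27, -81 → -243.
Second coordinate: 3, 4, 7, 11 → 18 (each term is the sum of the two before it).
Third coordinate: alternating steps +5, +2, +5, +2, …; 1, 6, 8, 13 → 15.
So the next triple is [-243 : 18 : 15].

[-243 : 18 : 15]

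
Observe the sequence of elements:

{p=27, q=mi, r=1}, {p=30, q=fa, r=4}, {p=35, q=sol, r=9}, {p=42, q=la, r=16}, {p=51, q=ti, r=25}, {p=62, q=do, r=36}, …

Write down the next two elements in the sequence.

{p=75, q=re, r=49}, {p=90, q=mi, r=64}

P: differences are 3, 5, 7, … (increasing by 2 each time), so 27, 30, 35, 42, 51, 62 → 75 → 90.
Q: mi, fa, sol, la, ti, do → re → mi (runs through the solfège scale do→ti).
R — perfect squares: 1², 2², 3², …: 1, 4, 9, 16, 25, 36 → 49 → 64.
Putting the parts together: {p=75, q=re, r=49} and then {p=90, q=mi, r=64}.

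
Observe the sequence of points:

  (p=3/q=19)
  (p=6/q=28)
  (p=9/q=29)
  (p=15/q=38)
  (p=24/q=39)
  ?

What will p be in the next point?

39

P: 3, 6, 9, 15, 24 → 39 (each term is the sum of the two before it).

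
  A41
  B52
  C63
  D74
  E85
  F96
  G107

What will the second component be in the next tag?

118

For the letter, letters move forward 1 place in the alphabet: A, B, C, D, E, F, G → H.
For the second component, +11 each step: 41, 52, 63, 74, 85, 96, 107 → 118.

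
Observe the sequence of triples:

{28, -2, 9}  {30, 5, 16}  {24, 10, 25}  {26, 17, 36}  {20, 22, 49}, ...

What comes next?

{22, 29, 64}

First part goes 28, 30, 24, 26, 20 → 22 (alternating steps +2, −6, +2, −6, …).
Second part — alternating steps +7, +5, +7, +5, …: -2, 5, 10, 17, 22 → 29.
Third part: 9, 16, 25, 36, 49 → 64 (perfect squares: 3², 4², 5², …).
So the next triple is {22, 29, 64}.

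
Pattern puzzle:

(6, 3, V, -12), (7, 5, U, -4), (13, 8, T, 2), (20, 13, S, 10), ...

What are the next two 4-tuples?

(33, 21, R, 16), (53, 34, Q, 24)

First component goes 6, 7, 13, 20 → 33 → 53 (each term is the sum of the two before it).
Second component: 3, 5, 8, 13 → 21 → 34 (each term is the sum of the two before it).
Letter: V, U, T, S → R → Q (letters move back 1 place in the alphabet).
Fourth component: alternating steps +8, +6, +8, +6, …; -12, -4, 2, 10 → 16 → 24.
Putting the parts together: (33, 21, R, 16) and then (53, 34, Q, 24).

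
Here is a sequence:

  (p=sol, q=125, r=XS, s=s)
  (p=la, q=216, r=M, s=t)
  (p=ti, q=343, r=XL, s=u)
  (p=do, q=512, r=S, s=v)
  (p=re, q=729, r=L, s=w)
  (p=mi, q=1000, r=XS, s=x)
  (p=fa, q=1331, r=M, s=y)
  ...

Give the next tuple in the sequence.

P: runs through the solfège scale do→ti, so sol, la, ti, do, re, mi, fa → sol.
Q: 125, 216, 343, 512, 729, 1000, 1331 → 1728 (perfect cubes: 5³, 6³, 7³, …).
For the r, repeats XS → M → XL → S → L: XS, M, XL, S, L, XS, M → XL.
S: letters move forward 1 place in the alphabet; s, t, u, v, w, x, y → z.
Combining the parts gives (p=sol, q=1728, r=XL, s=z).

(p=sol, q=1728, r=XL, s=z)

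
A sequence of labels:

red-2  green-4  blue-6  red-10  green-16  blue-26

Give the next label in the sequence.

red-42

Colour: repeats red → green → blue, so red, green, blue, red, green, blue → red.
Second component: each term is the sum of the two before it; 2, 4, 6, 10, 16, 26 → 42.
So the next label is red-42.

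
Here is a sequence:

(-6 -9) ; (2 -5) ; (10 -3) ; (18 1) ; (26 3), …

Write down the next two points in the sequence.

(34 7), (42 9)

First value: +8 each step, so -6, 2, 10, 18, 26 → 34 → 42.
Second value: alternating steps +4, +2, +4, +2, …; -9, -5, -3, 1, 3 → 7 → 9.
Putting the parts together: (34 7) and then (42 9).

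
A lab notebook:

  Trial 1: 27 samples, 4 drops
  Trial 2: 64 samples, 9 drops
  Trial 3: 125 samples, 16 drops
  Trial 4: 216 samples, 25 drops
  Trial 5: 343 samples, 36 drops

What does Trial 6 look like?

For the samples, perfect cubes: 3³, 4³, 5³, …: 27, 64, 125, 216, 343 → 512.
Drops — perfect squares: 2², 3², 4², …: 4, 9, 16, 25, 36 → 49.
So the next row is 512 samples, 49 drops.

512 samples, 49 drops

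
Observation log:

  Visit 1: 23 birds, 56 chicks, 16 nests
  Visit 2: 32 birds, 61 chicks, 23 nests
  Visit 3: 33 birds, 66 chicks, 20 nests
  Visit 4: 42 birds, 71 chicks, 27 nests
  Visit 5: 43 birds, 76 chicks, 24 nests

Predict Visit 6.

Birds goes 23, 32, 33, 42, 43 → 52 (alternating steps +9, +1, +9, +1, …).
Chicks: 56, 61, 66, 71, 76 → 81 (+5 each step).
Nests: alternating steps +7, −3, +7, −3, …, so 16, 23, 20, 27, 24 → 31.
Putting it together: 52 birds, 81 chicks, 31 nests.

52 birds, 81 chicks, 31 nests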